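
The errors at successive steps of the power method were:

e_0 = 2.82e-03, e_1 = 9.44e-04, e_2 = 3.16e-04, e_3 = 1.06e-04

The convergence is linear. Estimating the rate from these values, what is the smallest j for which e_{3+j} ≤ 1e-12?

Rate ρ ≈ e_3/e_2 = 1.06e-04/3.16e-04 = 0.3354.
After j more steps, e_{3+j} ≈ 1.06e-04·ρ^j; need ρ^j ≤ 1e-12/1.06e-04 = 9.43396e-09.
j ≥ ln(9.43396e-09)/ln(0.3354) = -18.4789/-1.09243 = 16.915.
So 17 more iterations are needed.

17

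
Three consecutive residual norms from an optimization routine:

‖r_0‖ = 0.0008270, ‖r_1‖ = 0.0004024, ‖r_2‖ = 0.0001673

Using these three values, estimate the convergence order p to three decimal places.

p ≈ ln(‖r_2‖/‖r_1‖) / ln(‖r_1‖/‖r_0‖)
  = ln(0.0001673/0.0004024) / ln(0.0004024/0.0008270)
  = ln(0.415755) / ln(0.486578)
  = -0.877659 / -0.720358 ≈ 1.218365

1.218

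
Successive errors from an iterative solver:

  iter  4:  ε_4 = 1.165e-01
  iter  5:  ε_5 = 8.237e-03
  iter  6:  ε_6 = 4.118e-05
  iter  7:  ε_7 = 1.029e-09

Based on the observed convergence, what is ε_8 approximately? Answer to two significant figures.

First estimate the order: p ≈ ln(ε_7/ε_6) / ln(ε_6/ε_5) = ln(1.029e-09/4.118e-05)/ln(4.118e-05/8.237e-03) = ln(2.49879e-05)/ln(0.00499939) ≈ 2.0000.
Then ε_8 ≈ ε_7·(ε_7/ε_6)^p = 1.029e-09·(2.49879e-05)^2.0000 = 1.029e-09·6.24395e-10 ≈ 6.425e-19.

6.4e-19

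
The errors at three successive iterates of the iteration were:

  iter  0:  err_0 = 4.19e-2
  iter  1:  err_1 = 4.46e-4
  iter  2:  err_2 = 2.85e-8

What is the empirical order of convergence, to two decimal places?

p ≈ ln(err_2/err_1) / ln(err_1/err_0)
  = ln(2.85e-8/4.46e-4) / ln(4.46e-4/4.19e-2)
  = ln(6.39013e-05) / ln(0.0106444)
  = -9.65817 / -4.54272 ≈ 2.12608

2.13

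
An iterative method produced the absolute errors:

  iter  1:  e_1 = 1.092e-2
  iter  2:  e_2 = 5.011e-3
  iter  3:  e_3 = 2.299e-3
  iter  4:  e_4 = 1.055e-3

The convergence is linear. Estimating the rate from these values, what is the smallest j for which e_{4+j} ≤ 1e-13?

Rate ρ ≈ e_4/e_3 = 1.055e-3/2.299e-3 = 0.4589.
After j more steps, e_{4+j} ≈ 1.055e-3·ρ^j; need ρ^j ≤ 1e-13/1.055e-3 = 9.47867e-11.
j ≥ ln(9.47867e-11)/ln(0.4589) = -23.0794/-0.77892 = 29.630.
So 30 more iterations are needed.

30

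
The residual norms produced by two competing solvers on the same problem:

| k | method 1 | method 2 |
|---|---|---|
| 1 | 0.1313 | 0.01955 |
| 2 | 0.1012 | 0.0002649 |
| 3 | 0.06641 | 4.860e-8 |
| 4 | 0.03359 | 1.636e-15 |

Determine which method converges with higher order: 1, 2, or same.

Method 1: p ≈ ln(0.03359/0.06641)/ln(0.06641/0.1012) ≈ 1.62.
Method 2: p ≈ ln(1.636e-15/4.860e-8)/ln(4.860e-8/0.0002649) ≈ 2.00.
Method 2 has the higher order (≈2.0 vs ≈1.6).

2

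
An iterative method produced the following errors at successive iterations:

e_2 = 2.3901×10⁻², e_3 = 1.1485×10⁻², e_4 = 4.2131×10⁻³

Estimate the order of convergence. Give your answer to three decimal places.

p ≈ ln(e_4/e_3) / ln(e_3/e_2)
  = ln(4.2131×10⁻³/1.1485×10⁻²) / ln(1.1485×10⁻²/2.3901×10⁻²)
  = ln(0.366835) / ln(0.480524)
  = -1.002843 / -0.732878 ≈ 1.368363

1.368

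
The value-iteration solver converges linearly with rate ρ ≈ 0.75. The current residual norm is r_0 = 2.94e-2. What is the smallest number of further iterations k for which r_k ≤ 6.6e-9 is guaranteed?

After k steps, r_k ≈ 2.94e-2·0.75^k.
Need 0.75^k ≤ 6.6e-9/2.94e-2 = 2.2449e-07.
k ≥ ln(2.2449e-07)/ln(0.75) = -15.3094/-0.28768 = 53.217.
Smallest integer k = 54.

54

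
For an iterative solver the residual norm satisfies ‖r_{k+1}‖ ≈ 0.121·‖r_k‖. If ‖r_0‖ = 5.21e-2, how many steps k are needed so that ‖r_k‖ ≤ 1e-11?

11

After k steps, ‖r_k‖ ≈ 5.21e-2·0.121^k.
Need 0.121^k ≤ 1e-11/5.21e-2 = 1.91939e-10.
k ≥ ln(1.91939e-10)/ln(0.121) = -22.3738/-2.11196 = 10.594.
Smallest integer k = 11.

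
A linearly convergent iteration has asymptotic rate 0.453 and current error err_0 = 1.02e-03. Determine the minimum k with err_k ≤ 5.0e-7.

After k steps, err_k ≈ 1.02e-03·0.453^k.
Need 0.453^k ≤ 5.0e-7/1.02e-03 = 0.000490196.
k ≥ ln(0.000490196)/ln(0.453) = -7.6207/-0.79186 = 9.624.
Smallest integer k = 10.

10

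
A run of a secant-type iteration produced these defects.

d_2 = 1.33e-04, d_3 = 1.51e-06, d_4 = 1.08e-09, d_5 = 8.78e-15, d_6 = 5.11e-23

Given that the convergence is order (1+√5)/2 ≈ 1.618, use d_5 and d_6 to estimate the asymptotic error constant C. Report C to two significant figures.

C ≈ d_6 / d_5^1.618
  = 5.11e-23 / (8.78e-15)^1.618
  = 5.11e-23 / 1.8054e-23 ≈ 2.8304

2.8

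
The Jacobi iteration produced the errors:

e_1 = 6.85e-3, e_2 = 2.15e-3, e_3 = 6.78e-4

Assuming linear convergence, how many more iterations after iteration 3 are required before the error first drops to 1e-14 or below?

22

Rate ρ ≈ e_3/e_2 = 6.78e-4/2.15e-3 = 0.3153.
After j more steps, e_{3+j} ≈ 6.78e-4·ρ^j; need ρ^j ≤ 1e-14/6.78e-4 = 1.47493e-11.
j ≥ ln(1.47493e-11)/ln(0.3153) = -24.9398/-1.15423 = 21.607.
So 22 more iterations are needed.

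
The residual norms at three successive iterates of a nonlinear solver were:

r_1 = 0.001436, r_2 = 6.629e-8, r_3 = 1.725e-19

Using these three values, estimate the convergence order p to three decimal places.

2.672

p ≈ ln(r_3/r_2) / ln(r_2/r_1)
  = ln(1.725e-19/6.629e-8) / ln(6.629e-8/0.001436)
  = ln(2.6022e-12) / ln(4.6163e-05)
  = -26.674664 / -9.983332 ≈ 2.671920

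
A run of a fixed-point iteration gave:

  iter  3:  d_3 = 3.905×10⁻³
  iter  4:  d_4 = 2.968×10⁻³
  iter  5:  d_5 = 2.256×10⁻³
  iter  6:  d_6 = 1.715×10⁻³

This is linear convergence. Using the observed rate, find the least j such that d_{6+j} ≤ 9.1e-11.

62

Rate ρ ≈ d_6/d_5 = 1.715×10⁻³/2.256×10⁻³ = 0.7602.
After j more steps, d_{6+j} ≈ 1.715×10⁻³·ρ^j; need ρ^j ≤ 9.1e-11/1.715×10⁻³ = 5.30612e-08.
j ≥ ln(5.30612e-08)/ln(0.7602) = -16.7518/-0.27417 = 61.100.
So 62 more iterations are needed.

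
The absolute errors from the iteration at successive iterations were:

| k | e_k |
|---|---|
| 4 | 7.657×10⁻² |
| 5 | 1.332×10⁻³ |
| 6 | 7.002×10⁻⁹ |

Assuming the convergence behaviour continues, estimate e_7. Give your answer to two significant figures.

1.0e-24

First estimate the order: p ≈ ln(e_6/e_5) / ln(e_5/e_4) = ln(7.002×10⁻⁹/1.332×10⁻³)/ln(1.332×10⁻³/7.657×10⁻²) = ln(5.25676e-06)/ln(0.0173958) ≈ 3.0003.
Then e_7 ≈ e_6·(e_6/e_5)^p = 7.002×10⁻⁹·(5.25676e-06)^3.0003 = 7.002×10⁻⁹·1.44734e-16 ≈ 1.013e-24.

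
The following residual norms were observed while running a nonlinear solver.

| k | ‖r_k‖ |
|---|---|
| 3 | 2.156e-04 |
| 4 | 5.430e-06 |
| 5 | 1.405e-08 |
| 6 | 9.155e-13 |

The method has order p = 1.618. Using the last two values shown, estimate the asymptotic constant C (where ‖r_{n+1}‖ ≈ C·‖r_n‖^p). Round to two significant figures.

C ≈ ‖r_6‖ / ‖r_5‖^1.618
  = 9.155e-13 / (1.405e-08)^1.618
  = 9.155e-13 / 1.97215e-13 ≈ 4.6421

4.6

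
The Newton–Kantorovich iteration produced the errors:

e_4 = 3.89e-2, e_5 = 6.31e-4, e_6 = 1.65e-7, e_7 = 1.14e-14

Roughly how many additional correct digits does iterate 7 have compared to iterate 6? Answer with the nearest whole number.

Digits gained ≈ log₁₀(e_6/e_7) = log₁₀(1.65e-7/1.14e-14) = log₁₀(1.44737e+07) ≈ 7.161.

7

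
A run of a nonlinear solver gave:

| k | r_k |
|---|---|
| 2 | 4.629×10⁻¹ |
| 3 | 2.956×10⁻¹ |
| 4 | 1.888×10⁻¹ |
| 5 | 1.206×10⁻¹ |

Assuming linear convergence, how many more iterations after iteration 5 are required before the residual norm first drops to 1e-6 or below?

Rate ρ ≈ r_5/r_4 = 1.206×10⁻¹/1.888×10⁻¹ = 0.6388.
After j more steps, r_{5+j} ≈ 1.206×10⁻¹·ρ^j; need ρ^j ≤ 1e-6/1.206×10⁻¹ = 8.29187e-06.
j ≥ ln(8.29187e-06)/ln(0.6388) = -11.7002/-0.44816 = 26.107.
So 27 more iterations are needed.

27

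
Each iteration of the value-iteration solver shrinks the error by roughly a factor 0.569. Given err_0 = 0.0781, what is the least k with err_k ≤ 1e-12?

After k steps, err_k ≈ 0.0781·0.569^k.
Need 0.569^k ≤ 1e-12/0.0781 = 1.28041e-11.
k ≥ ln(1.28041e-11)/ln(0.569) = -25.0813/-0.56387 = 44.481.
Smallest integer k = 45.

45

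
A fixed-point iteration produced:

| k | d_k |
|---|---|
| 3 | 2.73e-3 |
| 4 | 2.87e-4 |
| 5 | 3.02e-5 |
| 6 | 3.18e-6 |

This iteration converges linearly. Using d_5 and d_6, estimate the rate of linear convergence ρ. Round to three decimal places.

0.105

ρ ≈ d_6/d_5 = 3.18e-6/3.02e-5 = 0.10530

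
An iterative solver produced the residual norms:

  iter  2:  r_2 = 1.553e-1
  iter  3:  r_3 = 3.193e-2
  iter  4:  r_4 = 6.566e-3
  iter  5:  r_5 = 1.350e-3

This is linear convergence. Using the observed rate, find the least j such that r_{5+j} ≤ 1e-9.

9

Rate ρ ≈ r_5/r_4 = 1.350e-3/6.566e-3 = 0.2056.
After j more steps, r_{5+j} ≈ 1.350e-3·ρ^j; need ρ^j ≤ 1e-9/1.350e-3 = 7.40741e-07.
j ≥ ln(7.40741e-07)/ln(0.2056) = -14.1156/-1.58182 = 8.924.
So 9 more iterations are needed.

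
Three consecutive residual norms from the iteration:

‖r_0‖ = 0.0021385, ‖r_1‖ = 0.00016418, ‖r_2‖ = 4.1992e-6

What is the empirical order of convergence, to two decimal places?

p ≈ ln(‖r_2‖/‖r_1‖) / ln(‖r_1‖/‖r_0‖)
  = ln(4.1992e-6/0.00016418) / ln(0.00016418/0.0021385)
  = ln(0.0255768) / ln(0.0767734)
  = -3.66607 / -2.56690 ≈ 1.42821

1.43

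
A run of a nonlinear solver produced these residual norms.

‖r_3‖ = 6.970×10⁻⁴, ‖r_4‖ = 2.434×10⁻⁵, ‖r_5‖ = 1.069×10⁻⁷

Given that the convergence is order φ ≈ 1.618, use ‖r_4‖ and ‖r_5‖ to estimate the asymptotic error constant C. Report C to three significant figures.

3.12

C ≈ ‖r_5‖ / ‖r_4‖^1.618
  = 1.069×10⁻⁷ / (2.434×10⁻⁵)^1.618
  = 1.069×10⁻⁷ / 3.4282e-08 ≈ 3.1183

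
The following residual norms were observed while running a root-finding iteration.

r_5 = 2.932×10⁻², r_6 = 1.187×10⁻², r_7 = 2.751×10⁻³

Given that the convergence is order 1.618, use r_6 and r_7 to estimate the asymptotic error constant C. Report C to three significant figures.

3.59

C ≈ r_7 / r_6^1.618
  = 2.751×10⁻³ / (1.187×10⁻²)^1.618
  = 2.751×10⁻³ / 0.00076641 ≈ 3.5895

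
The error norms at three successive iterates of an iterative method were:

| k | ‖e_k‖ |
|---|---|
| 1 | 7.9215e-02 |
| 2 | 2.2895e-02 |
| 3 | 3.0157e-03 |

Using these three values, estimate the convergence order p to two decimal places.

1.63

p ≈ ln(‖e_3‖/‖e_2‖) / ln(‖e_2‖/‖e_1‖)
  = ln(3.0157e-03/2.2895e-02) / ln(2.2895e-02/7.9215e-02)
  = ln(0.131719) / ln(0.289024)
  = -2.02708 / -1.24125 ≈ 1.63310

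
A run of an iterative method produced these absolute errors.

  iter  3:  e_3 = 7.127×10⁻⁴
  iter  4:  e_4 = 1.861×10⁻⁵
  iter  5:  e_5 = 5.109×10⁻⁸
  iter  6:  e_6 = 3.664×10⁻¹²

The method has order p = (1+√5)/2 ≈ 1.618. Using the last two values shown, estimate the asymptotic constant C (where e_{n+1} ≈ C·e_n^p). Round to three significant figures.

C ≈ e_6 / e_5^1.618
  = 3.664×10⁻¹² / (5.109×10⁻⁸)^1.618
  = 3.664×10⁻¹² / 1.59253e-12 ≈ 2.3007

2.30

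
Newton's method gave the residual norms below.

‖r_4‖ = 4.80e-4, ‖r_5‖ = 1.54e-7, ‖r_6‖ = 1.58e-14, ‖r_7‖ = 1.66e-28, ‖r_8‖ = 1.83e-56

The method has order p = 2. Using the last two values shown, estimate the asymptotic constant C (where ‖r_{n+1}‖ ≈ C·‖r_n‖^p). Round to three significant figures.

0.664

C ≈ ‖r_8‖ / ‖r_7‖^2
  = 1.83e-56 / (1.66e-28)^2
  = 1.83e-56 / 2.7556e-56 ≈ 0.6641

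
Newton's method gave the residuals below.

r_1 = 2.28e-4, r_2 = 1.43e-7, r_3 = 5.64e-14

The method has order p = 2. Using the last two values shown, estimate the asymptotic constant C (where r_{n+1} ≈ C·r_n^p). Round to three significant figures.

C ≈ r_3 / r_2^2
  = 5.64e-14 / (1.43e-7)^2
  = 5.64e-14 / 2.0449e-14 ≈ 2.7581

2.76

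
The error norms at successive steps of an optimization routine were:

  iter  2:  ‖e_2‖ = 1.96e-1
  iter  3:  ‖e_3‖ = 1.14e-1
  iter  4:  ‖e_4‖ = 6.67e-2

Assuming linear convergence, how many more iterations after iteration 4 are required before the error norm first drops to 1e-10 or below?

Rate ρ ≈ ‖e_4‖/‖e_3‖ = 6.67e-2/1.14e-1 = 0.5851.
After j more steps, ‖e_{4+j}‖ ≈ 6.67e-2·ρ^j; need ρ^j ≤ 1e-10/6.67e-2 = 1.49925e-09.
j ≥ ln(1.49925e-09)/ln(0.5851) = -20.3183/-0.53597 = 37.909.
So 38 more iterations are needed.

38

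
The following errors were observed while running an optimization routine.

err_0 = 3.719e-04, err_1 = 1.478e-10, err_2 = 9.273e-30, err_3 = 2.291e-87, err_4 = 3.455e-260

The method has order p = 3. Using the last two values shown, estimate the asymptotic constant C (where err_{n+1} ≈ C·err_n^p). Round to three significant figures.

2.87

C ≈ err_4 / err_3^3
  = 3.455e-260 / (2.291e-87)^3
  = 3.455e-260 / 1.20247e-260 ≈ 2.8732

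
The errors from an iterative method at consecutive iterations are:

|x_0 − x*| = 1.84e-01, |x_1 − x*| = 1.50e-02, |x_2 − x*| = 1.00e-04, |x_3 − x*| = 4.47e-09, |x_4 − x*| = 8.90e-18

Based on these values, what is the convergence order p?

Consecutive ratios: |x_4 − x*|/|x_3 − x*| = 8.90e-18/4.47e-09 = 1.99105e-09, |x_3 − x*|/|x_2 − x*| = 4.47e-09/1.00e-04 = 4.47e-05.
p ≈ ln(1.99105e-09)/ln(4.47e-05) = -20.0346/-10.0155 ≈ 2.00.
So the convergence is quadratic (order 2).

2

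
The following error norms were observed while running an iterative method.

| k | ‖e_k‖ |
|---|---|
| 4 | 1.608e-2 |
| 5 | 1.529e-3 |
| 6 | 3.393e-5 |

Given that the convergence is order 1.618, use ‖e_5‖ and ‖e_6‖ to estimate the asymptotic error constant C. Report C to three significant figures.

C ≈ ‖e_6‖ / ‖e_5‖^1.618
  = 3.393e-5 / (1.529e-3)^1.618
  = 3.393e-5 / 2.78209e-05 ≈ 1.2196

1.22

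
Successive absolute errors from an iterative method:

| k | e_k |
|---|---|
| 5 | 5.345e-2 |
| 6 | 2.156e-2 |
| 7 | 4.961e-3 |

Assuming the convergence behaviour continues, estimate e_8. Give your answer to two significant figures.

4.6e-4

First estimate the order: p ≈ ln(e_7/e_6) / ln(e_6/e_5) = ln(4.961e-3/2.156e-2)/ln(2.156e-2/5.345e-2) = ln(0.230102)/ln(0.403368) ≈ 1.6183.
Then e_8 ≈ e_7·(e_7/e_6)^p = 4.961e-3·(0.230102)^1.6183 = 4.961e-3·0.0927675 ≈ 0.0004602.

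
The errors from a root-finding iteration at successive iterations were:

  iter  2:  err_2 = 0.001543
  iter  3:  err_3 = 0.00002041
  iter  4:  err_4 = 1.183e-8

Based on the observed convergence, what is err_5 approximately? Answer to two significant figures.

First estimate the order: p ≈ ln(err_4/err_3) / ln(err_3/err_2) = ln(1.183e-8/0.00002041)/ln(0.00002041/0.001543) = ln(0.000579618)/ln(0.0132275) ≈ 1.7231.
Then err_5 ≈ err_4·(err_4/err_3)^p = 1.183e-8·(0.000579618)^1.7231 = 1.183e-8·2.64588e-06 ≈ 3.13e-14.

3.1e-14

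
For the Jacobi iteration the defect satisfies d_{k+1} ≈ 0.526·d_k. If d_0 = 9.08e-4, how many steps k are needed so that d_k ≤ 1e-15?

43

After k steps, d_k ≈ 9.08e-4·0.526^k.
Need 0.526^k ≤ 1e-15/9.08e-4 = 1.10132e-12.
k ≥ ln(1.10132e-12)/ln(0.526) = -27.5345/-0.64245 = 42.859.
Smallest integer k = 43.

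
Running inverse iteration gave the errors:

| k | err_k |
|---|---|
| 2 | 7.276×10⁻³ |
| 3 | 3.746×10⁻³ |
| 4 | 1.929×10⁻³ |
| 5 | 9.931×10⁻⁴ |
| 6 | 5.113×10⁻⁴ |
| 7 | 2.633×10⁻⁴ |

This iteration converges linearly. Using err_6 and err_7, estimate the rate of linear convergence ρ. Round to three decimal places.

ρ ≈ err_7/err_6 = 2.633×10⁻⁴/5.113×10⁻⁴ = 0.51496

0.515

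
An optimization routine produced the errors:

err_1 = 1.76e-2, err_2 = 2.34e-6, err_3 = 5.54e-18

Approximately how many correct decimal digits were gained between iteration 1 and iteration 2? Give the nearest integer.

Digits gained ≈ log₁₀(err_1/err_2) = log₁₀(1.76e-2/2.34e-6) = log₁₀(7521.37) ≈ 3.876.

4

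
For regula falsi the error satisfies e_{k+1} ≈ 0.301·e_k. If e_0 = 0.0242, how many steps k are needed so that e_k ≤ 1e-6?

9

After k steps, e_k ≈ 0.0242·0.301^k.
Need 0.301^k ≤ 1e-6/0.0242 = 4.13223e-05.
k ≥ ln(4.13223e-05)/ln(0.301) = -10.0941/-1.20065 = 8.407.
Smallest integer k = 9.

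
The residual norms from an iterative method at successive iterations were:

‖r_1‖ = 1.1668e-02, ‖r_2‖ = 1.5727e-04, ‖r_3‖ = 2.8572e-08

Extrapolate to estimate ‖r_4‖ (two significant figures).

9.4e-16

First estimate the order: p ≈ ln(‖r_3‖/‖r_2‖) / ln(‖r_2‖/‖r_1‖) = ln(2.8572e-08/1.5727e-04)/ln(1.5727e-04/1.1668e-02) = ln(0.000181675)/ln(0.0134787) ≈ 2.0000.
Then ‖r_4‖ ≈ ‖r_3‖·(‖r_3‖/‖r_2‖)^p = 2.8572e-08·(0.000181675)^2.0000 = 2.8572e-08·3.30058e-08 ≈ 9.43e-16.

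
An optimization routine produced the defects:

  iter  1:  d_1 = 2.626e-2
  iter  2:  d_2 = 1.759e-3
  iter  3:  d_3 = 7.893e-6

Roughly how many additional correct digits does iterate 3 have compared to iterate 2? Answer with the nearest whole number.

2

Digits gained ≈ log₁₀(d_2/d_3) = log₁₀(1.759e-3/7.893e-6) = log₁₀(222.856) ≈ 2.348.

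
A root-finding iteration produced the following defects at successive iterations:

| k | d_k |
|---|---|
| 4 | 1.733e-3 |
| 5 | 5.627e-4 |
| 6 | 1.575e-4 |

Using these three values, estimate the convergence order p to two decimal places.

p ≈ ln(d_6/d_5) / ln(d_5/d_4)
  = ln(1.575e-4/5.627e-4) / ln(5.627e-4/1.733e-3)
  = ln(0.2799) / ln(0.324697)
  = -1.27332 / -1.12486 ≈ 1.13198

1.13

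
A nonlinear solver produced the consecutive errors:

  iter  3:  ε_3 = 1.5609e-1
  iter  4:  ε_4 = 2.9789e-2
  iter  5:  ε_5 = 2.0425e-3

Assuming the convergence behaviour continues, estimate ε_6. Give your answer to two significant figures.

First estimate the order: p ≈ ln(ε_5/ε_4) / ln(ε_4/ε_3) = ln(2.0425e-3/2.9789e-2)/ln(2.9789e-2/1.5609e-1) = ln(0.0685656)/ln(0.190845) ≈ 1.6180.
Then ε_6 ≈ ε_5·(ε_5/ε_4)^p = 2.0425e-3·(0.0685656)^1.6180 = 2.0425e-3·0.0130864 ≈ 2.673e-05.

2.7e-5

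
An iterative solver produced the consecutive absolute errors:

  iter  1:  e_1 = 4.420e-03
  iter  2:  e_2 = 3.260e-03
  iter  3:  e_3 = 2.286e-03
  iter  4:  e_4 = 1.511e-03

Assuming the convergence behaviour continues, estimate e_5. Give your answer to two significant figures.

9.3e-4

First estimate the order: p ≈ ln(e_4/e_3) / ln(e_3/e_2) = ln(1.511e-03/2.286e-03)/ln(2.286e-03/3.260e-03) = ln(0.66098)/ln(0.701227) ≈ 1.1665.
Then e_5 ≈ e_4·(e_4/e_3)^p = 1.511e-03·(0.66098)^1.1665 = 1.511e-03·0.61695 ≈ 0.0009322.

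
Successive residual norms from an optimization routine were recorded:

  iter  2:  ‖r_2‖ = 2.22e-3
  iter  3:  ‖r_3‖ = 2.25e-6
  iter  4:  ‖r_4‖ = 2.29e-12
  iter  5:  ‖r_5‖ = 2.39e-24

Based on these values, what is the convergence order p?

2

Consecutive ratios: ‖r_5‖/‖r_4‖ = 2.39e-24/2.29e-12 = 1.04367e-12, ‖r_4‖/‖r_3‖ = 2.29e-12/2.25e-6 = 1.01778e-06.
p ≈ ln(1.04367e-12)/ln(1.01778e-06) = -27.5883/-13.7979 ≈ 2.00.
So the convergence is quadratic (order 2).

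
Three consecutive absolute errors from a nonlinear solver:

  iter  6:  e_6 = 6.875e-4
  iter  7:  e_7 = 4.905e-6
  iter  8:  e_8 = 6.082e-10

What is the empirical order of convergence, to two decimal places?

1.82

p ≈ ln(e_8/e_7) / ln(e_7/e_6)
  = ln(6.082e-10/4.905e-6) / ln(4.905e-6/6.875e-4)
  = ln(0.000123996) / ln(0.00713455)
  = -8.99526 / -4.94281 ≈ 1.81987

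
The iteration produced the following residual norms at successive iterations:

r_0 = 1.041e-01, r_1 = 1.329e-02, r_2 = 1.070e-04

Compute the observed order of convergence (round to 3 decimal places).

2.343

p ≈ ln(r_2/r_1) / ln(r_1/r_0)
  = ln(1.070e-04/1.329e-02) / ln(1.329e-02/1.041e-01)
  = ln(0.00805117) / ln(0.127666)
  = -4.821938 / -2.058338 ≈ 2.342637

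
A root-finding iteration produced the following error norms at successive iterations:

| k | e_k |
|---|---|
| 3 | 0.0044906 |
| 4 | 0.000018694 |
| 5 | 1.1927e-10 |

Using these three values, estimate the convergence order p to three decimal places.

p ≈ ln(e_5/e_4) / ln(e_4/e_3)
  = ln(1.1927e-10/0.000018694) / ln(0.000018694/0.0044906)
  = ln(6.38012e-06) / ln(0.00416292)
  = -11.962324 / -5.481539 ≈ 2.182293

2.182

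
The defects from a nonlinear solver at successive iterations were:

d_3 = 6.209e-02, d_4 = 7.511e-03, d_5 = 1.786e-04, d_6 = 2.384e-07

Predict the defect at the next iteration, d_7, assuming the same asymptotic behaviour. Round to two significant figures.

1.9e-12

First estimate the order: p ≈ ln(d_6/d_5) / ln(d_5/d_4) = ln(2.384e-07/1.786e-04)/ln(1.786e-04/7.511e-03) = ln(0.00133483)/ln(0.0237785) ≈ 1.7703.
Then d_7 ≈ d_6·(d_6/d_5)^p = 2.384e-07·(0.00133483)^1.7703 = 2.384e-07·8.1497e-06 ≈ 1.943e-12.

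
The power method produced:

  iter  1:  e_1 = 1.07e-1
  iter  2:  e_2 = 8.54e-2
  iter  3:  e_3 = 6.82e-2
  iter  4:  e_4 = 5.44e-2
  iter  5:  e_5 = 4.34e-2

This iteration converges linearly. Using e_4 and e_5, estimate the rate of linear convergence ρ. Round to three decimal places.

ρ ≈ e_5/e_4 = 4.34e-2/5.44e-2 = 0.79779

0.798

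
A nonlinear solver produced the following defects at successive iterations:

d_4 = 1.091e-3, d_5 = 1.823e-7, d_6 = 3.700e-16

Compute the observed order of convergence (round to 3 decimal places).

p ≈ ln(d_6/d_5) / ln(d_5/d_4)
  = ln(3.700e-16/1.823e-7) / ln(1.823e-7/1.091e-3)
  = ln(2.02962e-09) / ln(0.000167094)
  = -20.015417 / -8.696954 ≈ 2.301428

2.301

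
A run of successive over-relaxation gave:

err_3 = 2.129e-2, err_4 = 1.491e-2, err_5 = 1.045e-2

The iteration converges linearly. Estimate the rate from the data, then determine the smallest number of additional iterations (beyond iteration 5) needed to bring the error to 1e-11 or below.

Rate ρ ≈ err_5/err_4 = 1.045e-2/1.491e-2 = 0.7009.
After j more steps, err_{5+j} ≈ 1.045e-2·ρ^j; need ρ^j ≤ 1e-11/1.045e-2 = 9.56938e-10.
j ≥ ln(9.56938e-10)/ln(0.7009) = -20.7673/-0.35539 = 58.435.
So 59 more iterations are needed.

59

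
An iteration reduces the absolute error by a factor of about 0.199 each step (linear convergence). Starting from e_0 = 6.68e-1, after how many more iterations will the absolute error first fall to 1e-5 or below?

After k steps, e_k ≈ 6.68e-1·0.199^k.
Need 0.199^k ≤ 1e-5/6.68e-1 = 1.49701e-05.
k ≥ ln(1.49701e-05)/ln(0.199) = -11.1095/-1.61445 = 6.881.
Smallest integer k = 7.

7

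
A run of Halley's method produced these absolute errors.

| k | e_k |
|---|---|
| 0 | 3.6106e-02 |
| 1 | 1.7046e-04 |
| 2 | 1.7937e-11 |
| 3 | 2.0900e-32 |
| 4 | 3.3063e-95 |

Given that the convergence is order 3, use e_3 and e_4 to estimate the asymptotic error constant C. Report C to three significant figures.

3.62

C ≈ e_4 / e_3^3
  = 3.3063e-95 / (2.0900e-32)^3
  = 3.3063e-95 / 9.12933e-96 ≈ 3.6216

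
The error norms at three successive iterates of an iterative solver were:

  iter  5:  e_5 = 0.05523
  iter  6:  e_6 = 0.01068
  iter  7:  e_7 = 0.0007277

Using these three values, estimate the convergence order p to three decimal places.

p ≈ ln(e_7/e_6) / ln(e_6/e_5)
  = ln(0.0007277/0.01068) / ln(0.01068/0.05523)
  = ln(0.0681367) / ln(0.193373)
  = -2.686239 / -1.643134 ≈ 1.634826

1.635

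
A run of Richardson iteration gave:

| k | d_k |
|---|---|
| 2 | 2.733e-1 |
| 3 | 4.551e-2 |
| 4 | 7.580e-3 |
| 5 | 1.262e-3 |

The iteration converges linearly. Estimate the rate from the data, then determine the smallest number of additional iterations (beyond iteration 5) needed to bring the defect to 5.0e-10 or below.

Rate ρ ≈ d_5/d_4 = 1.262e-3/7.580e-3 = 0.1665.
After j more steps, d_{5+j} ≈ 1.262e-3·ρ^j; need ρ^j ≤ 5.0e-10/1.262e-3 = 3.96197e-07.
j ≥ ln(3.96197e-07)/ln(0.1665) = -14.7414/-1.79276 = 8.223.
So 9 more iterations are needed.

9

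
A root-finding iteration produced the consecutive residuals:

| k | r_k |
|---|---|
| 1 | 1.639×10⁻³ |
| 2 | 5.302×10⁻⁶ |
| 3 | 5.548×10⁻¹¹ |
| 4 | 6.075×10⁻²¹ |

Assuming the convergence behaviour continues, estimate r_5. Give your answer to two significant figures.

First estimate the order: p ≈ ln(r_4/r_3) / ln(r_3/r_2) = ln(6.075×10⁻²¹/5.548×10⁻¹¹)/ln(5.548×10⁻¹¹/5.302×10⁻⁶) = ln(1.09499e-10)/ln(1.0464e-05) ≈ 2.0000.
Then r_5 ≈ r_4·(r_4/r_3)^p = 6.075×10⁻²¹·(1.09499e-10)^2.0000 = 6.075×10⁻²¹·1.199e-20 ≈ 7.284e-41.

7.3e-41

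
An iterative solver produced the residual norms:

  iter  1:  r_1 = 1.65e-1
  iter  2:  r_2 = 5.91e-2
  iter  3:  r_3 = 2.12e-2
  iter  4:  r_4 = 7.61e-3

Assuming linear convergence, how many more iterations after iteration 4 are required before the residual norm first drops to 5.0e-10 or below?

17

Rate ρ ≈ r_4/r_3 = 7.61e-3/2.12e-2 = 0.3590.
After j more steps, r_{4+j} ≈ 7.61e-3·ρ^j; need ρ^j ≤ 5.0e-10/7.61e-3 = 6.5703e-08.
j ≥ ln(6.5703e-08)/ln(0.3590) = -16.5381/-1.02443 = 16.144.
So 17 more iterations are needed.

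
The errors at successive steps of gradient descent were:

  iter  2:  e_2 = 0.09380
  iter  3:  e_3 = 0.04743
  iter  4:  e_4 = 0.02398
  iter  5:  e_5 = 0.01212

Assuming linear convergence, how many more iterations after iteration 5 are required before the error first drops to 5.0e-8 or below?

19

Rate ρ ≈ e_5/e_4 = 0.01212/0.02398 = 0.5054.
After j more steps, e_{5+j} ≈ 0.01212·ρ^j; need ρ^j ≤ 5.0e-8/0.01212 = 4.12541e-06.
j ≥ ln(4.12541e-06)/ln(0.5054) = -12.3983/-0.68241 = 18.168.
So 19 more iterations are needed.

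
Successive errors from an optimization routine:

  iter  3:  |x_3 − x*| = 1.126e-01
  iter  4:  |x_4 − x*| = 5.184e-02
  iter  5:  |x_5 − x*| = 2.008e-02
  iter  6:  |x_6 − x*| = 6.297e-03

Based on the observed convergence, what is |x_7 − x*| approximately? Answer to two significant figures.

First estimate the order: p ≈ ln(|x_6 − x*|/|x_5 − x*|) / ln(|x_5 − x*|/|x_4 − x*|) = ln(6.297e-03/2.008e-02)/ln(2.008e-02/5.184e-02) = ln(0.313596)/ln(0.387346) ≈ 1.2227.
Then |x_7 − x*| ≈ |x_6 − x*|·(|x_6 − x*|/|x_5 − x*|)^p = 6.297e-03·(0.313596)^1.2227 = 6.297e-03·0.242221 ≈ 0.001525.

1.5e-3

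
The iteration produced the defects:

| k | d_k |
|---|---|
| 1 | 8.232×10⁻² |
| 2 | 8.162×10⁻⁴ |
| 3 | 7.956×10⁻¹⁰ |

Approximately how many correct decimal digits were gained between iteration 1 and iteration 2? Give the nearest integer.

2

Digits gained ≈ log₁₀(d_1/d_2) = log₁₀(8.232×10⁻²/8.162×10⁻⁴) = log₁₀(100.858) ≈ 2.004.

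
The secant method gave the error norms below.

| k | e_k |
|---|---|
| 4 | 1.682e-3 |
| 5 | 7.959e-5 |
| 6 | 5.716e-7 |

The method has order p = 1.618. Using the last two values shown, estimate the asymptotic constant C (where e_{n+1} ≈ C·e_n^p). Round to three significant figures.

C ≈ e_6 / e_5^1.618
  = 5.716e-7 / (7.959e-5)^1.618
  = 5.716e-7 / 2.33125e-07 ≈ 2.4519

2.45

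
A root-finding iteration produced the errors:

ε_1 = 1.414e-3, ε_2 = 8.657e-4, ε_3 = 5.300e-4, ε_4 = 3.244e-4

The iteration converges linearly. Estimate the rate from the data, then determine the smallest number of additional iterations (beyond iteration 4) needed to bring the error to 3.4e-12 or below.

38

Rate ρ ≈ ε_4/ε_3 = 3.244e-4/5.300e-4 = 0.6121.
After j more steps, ε_{4+j} ≈ 3.244e-4·ρ^j; need ρ^j ≤ 3.4e-12/3.244e-4 = 1.04809e-08.
j ≥ ln(1.04809e-08)/ln(0.6121) = -18.3737/-0.49086 = 37.432.
So 38 more iterations are needed.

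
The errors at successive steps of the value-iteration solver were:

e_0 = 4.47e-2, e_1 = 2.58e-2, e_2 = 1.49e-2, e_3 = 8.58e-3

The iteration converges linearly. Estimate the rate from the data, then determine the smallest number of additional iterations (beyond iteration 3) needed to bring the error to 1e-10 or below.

Rate ρ ≈ e_3/e_2 = 8.58e-3/1.49e-2 = 0.5758.
After j more steps, e_{3+j} ≈ 8.58e-3·ρ^j; need ρ^j ≤ 1e-10/8.58e-3 = 1.1655e-08.
j ≥ ln(1.1655e-08)/ln(0.5758) = -18.2675/-0.55199 = 33.094.
So 34 more iterations are needed.

34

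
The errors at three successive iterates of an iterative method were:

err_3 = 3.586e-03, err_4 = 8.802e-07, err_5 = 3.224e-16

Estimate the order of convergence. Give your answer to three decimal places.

2.614

p ≈ ln(err_5/err_4) / ln(err_4/err_3)
  = ln(3.224e-16/8.802e-07) / ln(8.802e-07/3.586e-03)
  = ln(3.6628e-10) / ln(0.000245455)
  = -21.727623 / -8.312397 ≈ 2.613882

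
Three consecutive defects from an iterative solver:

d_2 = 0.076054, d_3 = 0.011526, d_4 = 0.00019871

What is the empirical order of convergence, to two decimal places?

2.15

p ≈ ln(d_4/d_3) / ln(d_3/d_2)
  = ln(0.00019871/0.011526) / ln(0.011526/0.076054)
  = ln(0.0172402) / ln(0.15155)
  = -4.06051 / -1.88684 ≈ 2.15202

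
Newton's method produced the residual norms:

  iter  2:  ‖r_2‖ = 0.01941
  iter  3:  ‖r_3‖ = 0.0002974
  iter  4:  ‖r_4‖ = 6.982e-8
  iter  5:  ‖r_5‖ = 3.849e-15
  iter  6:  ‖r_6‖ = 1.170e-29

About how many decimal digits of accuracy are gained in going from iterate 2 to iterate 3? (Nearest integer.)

2

Digits gained ≈ log₁₀(‖r_2‖/‖r_3‖) = log₁₀(0.01941/0.0002974) = log₁₀(65.2656) ≈ 1.815.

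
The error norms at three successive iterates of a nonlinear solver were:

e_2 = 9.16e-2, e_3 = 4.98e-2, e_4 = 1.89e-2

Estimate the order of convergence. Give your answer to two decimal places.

p ≈ ln(e_4/e_3) / ln(e_3/e_2)
  = ln(1.89e-2/4.98e-2) / ln(4.98e-2/9.16e-2)
  = ln(0.379518) / ln(0.543668)
  = -0.96885 / -0.60942 ≈ 1.58979

1.59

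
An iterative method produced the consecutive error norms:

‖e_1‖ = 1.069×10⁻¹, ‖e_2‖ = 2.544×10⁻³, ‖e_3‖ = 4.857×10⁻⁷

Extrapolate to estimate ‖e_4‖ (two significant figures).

First estimate the order: p ≈ ln(‖e_3‖/‖e_2‖) / ln(‖e_2‖/‖e_1‖) = ln(4.857×10⁻⁷/2.544×10⁻³)/ln(2.544×10⁻³/1.069×10⁻¹) = ln(0.00019092)/ln(0.0237979) ≈ 2.2909.
Then ‖e_4‖ ≈ ‖e_3‖·(‖e_3‖/‖e_2‖)^p = 4.857×10⁻⁷·(0.00019092)^2.2909 = 4.857×10⁻⁷·3.01858e-09 ≈ 1.466e-15.

1.5e-15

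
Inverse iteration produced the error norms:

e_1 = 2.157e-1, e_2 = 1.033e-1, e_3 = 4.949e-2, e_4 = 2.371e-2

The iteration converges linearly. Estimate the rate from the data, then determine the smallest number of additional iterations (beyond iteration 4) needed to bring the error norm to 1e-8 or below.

Rate ρ ≈ e_4/e_3 = 2.371e-2/4.949e-2 = 0.4791.
After j more steps, e_{4+j} ≈ 2.371e-2·ρ^j; need ρ^j ≤ 1e-8/2.371e-2 = 4.21763e-07.
j ≥ ln(4.21763e-07)/ln(0.4791) = -14.6788/-0.73585 = 19.948.
So 20 more iterations are needed.

20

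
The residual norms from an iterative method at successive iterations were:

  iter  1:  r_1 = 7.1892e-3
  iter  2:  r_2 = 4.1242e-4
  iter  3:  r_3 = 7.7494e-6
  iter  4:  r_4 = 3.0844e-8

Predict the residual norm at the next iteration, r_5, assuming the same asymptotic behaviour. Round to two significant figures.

First estimate the order: p ≈ ln(r_4/r_3) / ln(r_3/r_2) = ln(3.0844e-8/7.7494e-6)/ln(7.7494e-6/4.1242e-4) = ln(0.00398018)/ln(0.0187901) ≈ 1.3905.
Then r_5 ≈ r_4·(r_4/r_3)^p = 3.0844e-8·(0.00398018)^1.3905 = 3.0844e-8·0.000459901 ≈ 1.419e-11.

1.4e-11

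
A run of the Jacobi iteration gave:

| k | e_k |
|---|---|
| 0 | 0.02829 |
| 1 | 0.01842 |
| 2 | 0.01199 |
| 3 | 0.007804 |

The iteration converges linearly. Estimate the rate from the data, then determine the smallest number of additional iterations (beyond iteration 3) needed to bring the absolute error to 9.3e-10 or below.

Rate ρ ≈ e_3/e_2 = 0.007804/0.01199 = 0.6509.
After j more steps, e_{3+j} ≈ 0.007804·ρ^j; need ρ^j ≤ 9.3e-10/0.007804 = 1.1917e-07.
j ≥ ln(1.1917e-07)/ln(0.6509) = -15.9427/-0.42940 = 37.128.
So 38 more iterations are needed.

38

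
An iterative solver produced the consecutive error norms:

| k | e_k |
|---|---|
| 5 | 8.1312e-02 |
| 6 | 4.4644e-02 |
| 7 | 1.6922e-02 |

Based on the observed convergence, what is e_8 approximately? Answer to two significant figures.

First estimate the order: p ≈ ln(e_7/e_6) / ln(e_6/e_5) = ln(1.6922e-02/4.4644e-02)/ln(4.4644e-02/8.1312e-02) = ln(0.379043)/ln(0.549046) ≈ 1.6180.
Then e_8 ≈ e_7·(e_7/e_6)^p = 1.6922e-02·(0.379043)^1.6180 = 1.6922e-02·0.208122 ≈ 0.003522.

3.5e-3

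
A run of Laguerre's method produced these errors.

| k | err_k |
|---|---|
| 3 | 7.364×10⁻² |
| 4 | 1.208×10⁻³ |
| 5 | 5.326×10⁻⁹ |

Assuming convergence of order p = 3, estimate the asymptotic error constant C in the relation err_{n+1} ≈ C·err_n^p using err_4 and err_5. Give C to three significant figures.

3.02

C ≈ err_5 / err_4^3
  = 5.326×10⁻⁹ / (1.208×10⁻³)^3
  = 5.326×10⁻⁹ / 1.76279e-09 ≈ 3.0213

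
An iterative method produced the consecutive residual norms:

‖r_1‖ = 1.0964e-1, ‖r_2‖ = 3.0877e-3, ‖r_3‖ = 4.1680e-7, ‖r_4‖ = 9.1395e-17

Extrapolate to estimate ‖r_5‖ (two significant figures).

7.1e-41

First estimate the order: p ≈ ln(‖r_4‖/‖r_3‖) / ln(‖r_3‖/‖r_2‖) = ln(9.1395e-17/4.1680e-7)/ln(4.1680e-7/3.0877e-3) = ln(2.19278e-10)/ln(0.000134987) ≈ 2.4961.
Then ‖r_5‖ ≈ ‖r_4‖·(‖r_4‖/‖r_3‖)^p = 9.1395e-17·(2.19278e-10)^2.4961 = 9.1395e-17·7.76529e-25 ≈ 7.097e-41.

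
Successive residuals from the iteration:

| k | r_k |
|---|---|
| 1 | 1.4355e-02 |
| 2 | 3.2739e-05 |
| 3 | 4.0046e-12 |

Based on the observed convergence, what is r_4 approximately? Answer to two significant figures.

First estimate the order: p ≈ ln(r_3/r_2) / ln(r_2/r_1) = ln(4.0046e-12/3.2739e-05)/ln(3.2739e-05/1.4355e-02) = ln(1.22319e-07)/ln(0.00228067) ≈ 2.6165.
Then r_4 ≈ r_3·(r_3/r_2)^p = 4.0046e-12·(1.22319e-07)^2.6165 = 4.0046e-12·8.19271e-19 ≈ 3.281e-30.

3.3e-30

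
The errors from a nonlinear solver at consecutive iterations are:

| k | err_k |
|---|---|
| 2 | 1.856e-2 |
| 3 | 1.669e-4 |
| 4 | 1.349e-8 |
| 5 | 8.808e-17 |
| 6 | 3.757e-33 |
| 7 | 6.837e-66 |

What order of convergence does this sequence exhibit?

Consecutive ratios: err_7/err_6 = 6.837e-66/3.757e-33 = 1.8198e-33, err_6/err_5 = 3.757e-33/8.808e-17 = 4.26544e-17.
p ≈ ln(1.8198e-33)/ln(4.26544e-17) = -75.3866/-37.6934 ≈ 2.00.
So the convergence is quadratic (order 2).

2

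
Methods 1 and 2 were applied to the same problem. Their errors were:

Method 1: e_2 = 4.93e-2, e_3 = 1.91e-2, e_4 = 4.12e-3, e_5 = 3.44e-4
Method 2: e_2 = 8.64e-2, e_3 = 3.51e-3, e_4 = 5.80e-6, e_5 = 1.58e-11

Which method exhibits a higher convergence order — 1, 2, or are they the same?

2

Method 1: p ≈ ln(3.44e-4/4.12e-3)/ln(4.12e-3/1.91e-2) ≈ 1.62.
Method 2: p ≈ ln(1.58e-11/5.80e-6)/ln(5.80e-6/3.51e-3) ≈ 2.00.
Method 2 has the higher order (≈2.0 vs ≈1.6).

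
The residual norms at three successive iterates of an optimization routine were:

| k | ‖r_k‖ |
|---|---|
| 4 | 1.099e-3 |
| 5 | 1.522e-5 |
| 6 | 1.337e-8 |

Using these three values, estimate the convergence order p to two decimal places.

p ≈ ln(‖r_6‖/‖r_5‖) / ln(‖r_5‖/‖r_4‖)
  = ln(1.337e-8/1.522e-5) / ln(1.522e-5/1.099e-3)
  = ln(0.000878449) / ln(0.013849)
  = -7.03735 / -4.27954 ≈ 1.64442

1.64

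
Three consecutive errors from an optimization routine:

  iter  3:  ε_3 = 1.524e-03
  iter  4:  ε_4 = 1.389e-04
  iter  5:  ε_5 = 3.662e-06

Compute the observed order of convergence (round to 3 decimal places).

1.518

p ≈ ln(ε_5/ε_4) / ln(ε_4/ε_3)
  = ln(3.662e-06/1.389e-04) / ln(1.389e-04/1.524e-03)
  = ln(0.0263643) / ln(0.0911417)
  = -3.635744 / -2.395340 ≈ 1.517840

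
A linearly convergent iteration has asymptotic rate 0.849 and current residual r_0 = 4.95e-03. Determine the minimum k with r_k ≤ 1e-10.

After k steps, r_k ≈ 4.95e-03·0.849^k.
Need 0.849^k ≤ 1e-10/4.95e-03 = 2.0202e-08.
k ≥ ln(2.0202e-08)/ln(0.849) = -17.7175/-0.16370 = 108.232.
Smallest integer k = 109.

109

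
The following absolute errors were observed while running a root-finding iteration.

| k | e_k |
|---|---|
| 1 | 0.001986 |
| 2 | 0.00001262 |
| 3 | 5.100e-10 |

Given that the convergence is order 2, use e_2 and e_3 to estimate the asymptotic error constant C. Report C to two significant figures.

C ≈ e_3 / e_2^2
  = 5.100e-10 / (0.00001262)^2
  = 5.100e-10 / 1.59264e-10 ≈ 3.2022

3.2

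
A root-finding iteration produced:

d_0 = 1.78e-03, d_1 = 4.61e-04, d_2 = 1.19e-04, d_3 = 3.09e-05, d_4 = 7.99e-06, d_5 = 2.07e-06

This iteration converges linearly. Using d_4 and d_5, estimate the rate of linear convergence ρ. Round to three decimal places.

0.259

ρ ≈ d_5/d_4 = 2.07e-06/7.99e-06 = 0.25907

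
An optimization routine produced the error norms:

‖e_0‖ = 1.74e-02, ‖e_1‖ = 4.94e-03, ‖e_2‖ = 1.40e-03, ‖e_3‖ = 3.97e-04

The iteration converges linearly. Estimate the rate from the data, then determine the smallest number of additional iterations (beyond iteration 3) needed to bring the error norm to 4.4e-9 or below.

Rate ρ ≈ ‖e_3‖/‖e_2‖ = 3.97e-04/1.40e-03 = 0.2836.
After j more steps, ‖e_{3+j}‖ ≈ 3.97e-04·ρ^j; need ρ^j ≤ 4.4e-9/3.97e-04 = 1.10831e-05.
j ≥ ln(1.10831e-05)/ln(0.2836) = -11.4101/-1.26019 = 9.054.
So 10 more iterations are needed.

10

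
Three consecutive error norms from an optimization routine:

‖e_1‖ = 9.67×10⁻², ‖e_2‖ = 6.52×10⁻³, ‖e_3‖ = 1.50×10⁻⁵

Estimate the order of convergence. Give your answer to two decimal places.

2.25

p ≈ ln(‖e_3‖/‖e_2‖) / ln(‖e_2‖/‖e_1‖)
  = ln(1.50×10⁻⁵/6.52×10⁻³) / ln(6.52×10⁻³/9.67×10⁻²)
  = ln(0.00230061) / ln(0.067425)
  = -6.07458 / -2.69674 ≈ 2.25256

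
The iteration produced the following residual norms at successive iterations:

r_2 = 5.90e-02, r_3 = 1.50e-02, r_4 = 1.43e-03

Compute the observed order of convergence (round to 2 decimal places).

1.72

p ≈ ln(r_4/r_3) / ln(r_3/r_2)
  = ln(1.43e-03/1.50e-02) / ln(1.50e-02/5.90e-02)
  = ln(0.0953333) / ln(0.254237)
  = -2.35038 / -1.36949 ≈ 1.71624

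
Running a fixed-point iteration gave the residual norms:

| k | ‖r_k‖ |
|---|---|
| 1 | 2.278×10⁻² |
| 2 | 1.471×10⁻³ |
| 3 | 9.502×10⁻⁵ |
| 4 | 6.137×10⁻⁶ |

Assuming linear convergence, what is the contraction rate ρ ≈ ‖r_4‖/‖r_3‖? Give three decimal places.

ρ ≈ ‖r_4‖/‖r_3‖ = 6.137×10⁻⁶/9.502×10⁻⁵ = 0.06459

0.065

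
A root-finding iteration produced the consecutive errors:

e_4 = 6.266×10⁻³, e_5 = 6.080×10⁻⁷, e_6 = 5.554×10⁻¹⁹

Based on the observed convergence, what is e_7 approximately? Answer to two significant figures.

First estimate the order: p ≈ ln(e_6/e_5) / ln(e_5/e_4) = ln(5.554×10⁻¹⁹/6.080×10⁻⁷)/ln(6.080×10⁻⁷/6.266×10⁻³) = ln(9.13487e-13)/ln(9.70316e-05) ≈ 3.0000.
Then e_7 ≈ e_6·(e_6/e_5)^p = 5.554×10⁻¹⁹·(9.13487e-13)^3.0000 = 5.554×10⁻¹⁹·7.62267e-37 ≈ 4.234e-55.

4.2e-55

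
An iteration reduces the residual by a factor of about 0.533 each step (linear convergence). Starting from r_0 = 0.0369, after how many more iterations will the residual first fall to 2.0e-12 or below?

After k steps, r_k ≈ 0.0369·0.533^k.
Need 0.533^k ≤ 2.0e-12/0.0369 = 5.42005e-11.
k ≥ ln(5.42005e-11)/ln(0.533) = -23.6383/-0.62923 = 37.567.
Smallest integer k = 38.

38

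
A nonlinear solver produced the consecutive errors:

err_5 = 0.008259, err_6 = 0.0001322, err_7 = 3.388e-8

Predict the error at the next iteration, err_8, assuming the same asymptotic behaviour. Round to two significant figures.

2.2e-15

First estimate the order: p ≈ ln(err_7/err_6) / ln(err_6/err_5) = ln(3.388e-8/0.0001322)/ln(0.0001322/0.008259) = ln(0.000256278)/ln(0.0160068) ≈ 1.9999.
Then err_8 ≈ err_7·(err_7/err_6)^p = 3.388e-8·(0.000256278)^1.9999 = 3.388e-8·6.57327e-08 ≈ 2.227e-15.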